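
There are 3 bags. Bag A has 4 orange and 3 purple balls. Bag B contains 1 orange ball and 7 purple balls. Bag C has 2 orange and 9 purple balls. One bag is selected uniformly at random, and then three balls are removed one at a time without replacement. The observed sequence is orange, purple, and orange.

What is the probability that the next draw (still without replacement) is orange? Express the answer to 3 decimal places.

Under each hypothesis, the probability of the observed sequence is: P(data | bag A) = (4/7)(3/6)(3/5) = 0.17143; P(data | bag B) = (1/8)(7/7)(0/6) = 0; P(data | bag C) = (2/11)(9/10)(1/9) = 0.018182.
Multiplying each by its prior: 1/3 · 0.17143 = 0.057143, 1/3 · 0 = 0, 1/3 · 0.018182 = 0.0060606; with total 0.063203.
The posterior is then P(bag A | data) = 0.90411, P(bag B | data) = 0, P(bag C | data) = 0.09589.
The predictive probability is P(orange next | data) = (1/2)(0.90411) + (0)(0.09589) = 0.45205.

0.452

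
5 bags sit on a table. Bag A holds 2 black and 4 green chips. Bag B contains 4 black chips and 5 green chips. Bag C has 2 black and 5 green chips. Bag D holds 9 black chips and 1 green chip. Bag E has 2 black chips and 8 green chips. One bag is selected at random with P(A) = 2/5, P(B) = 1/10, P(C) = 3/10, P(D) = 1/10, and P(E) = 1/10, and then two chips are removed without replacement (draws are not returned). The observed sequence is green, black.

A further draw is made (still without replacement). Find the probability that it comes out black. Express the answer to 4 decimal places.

0.2785

The likelihood of the observed sequence under each hypothesis: P(data | bag A) = (4/6)(2/5) = 0.26667; P(data | bag B) = (5/9)(4/8) = 0.27778; P(data | bag C) = (5/7)(2/6) = 0.2381; P(data | bag D) = (1/10)(9/9) = 0.1; P(data | bag E) = (8/10)(2/9) = 0.17778.
Weighting by the prior gives 2/5 · 0.26667 = 0.10667, 1/10 · 0.27778 = 0.027778, 3/10 · 0.2381 = 0.071429, 1/10 · 0.1 = 0.01, 1/10 · 0.17778 = 0.017778; summing to 0.23365.
Normalising, the posterior is P(bag A | data) = 0.45652, P(bag B | data) = 0.11889, P(bag C | data) = 0.30571, P(bag D | data) = 0.042799, P(bag E | data) = 0.076087.
Averaging over the posterior, P(black next | data) = (1/4)(0.45652) + (3/7)(0.11889) + (1/5)(0.30571) + (1)(0.042799) + (1/8)(0.076087) = 0.27853.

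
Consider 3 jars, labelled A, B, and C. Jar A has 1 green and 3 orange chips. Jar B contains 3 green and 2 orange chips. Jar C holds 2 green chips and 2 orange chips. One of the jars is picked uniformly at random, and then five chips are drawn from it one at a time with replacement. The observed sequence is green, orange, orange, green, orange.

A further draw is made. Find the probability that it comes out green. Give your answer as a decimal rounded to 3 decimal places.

0.447

Compute the likelihood of the observed sequence for each case: P(data | jar A) = (1/4)(3/4)(3/4)(1/4)(3/4) = 0.026367; P(data | jar B) = (3/5)(2/5)(2/5)(3/5)(2/5) = 0.02304; P(data | jar C) = (2/4)(2/4)(2/4)(2/4)(2/4) = 0.03125.
The prior-weighted likelihoods are 1/3 · 0.026367 = 0.0087891, 1/3 · 0.02304 = 0.00768, 1/3 · 0.03125 = 0.010417; these sum to 0.026886.
Normalising, the posterior is P(jar A | data) = 0.3269, P(jar B | data) = 0.28565, P(jar C | data) = 0.38744.
So P(green next | data) = Σ P(green next | H) P(H | data) = (1/4)(0.3269) + (3/5)(0.28565) + (1/2)(0.38744) = 0.44684.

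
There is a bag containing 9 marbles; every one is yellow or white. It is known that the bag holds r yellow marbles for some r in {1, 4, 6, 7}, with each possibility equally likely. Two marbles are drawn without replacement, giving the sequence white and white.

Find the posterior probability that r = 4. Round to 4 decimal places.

For each hypothesis, P(data | H) works out to: P(data | r = 1) = (8/9)(7/8) = 7/9; P(data | r = 4) = (5/9)(4/8) = 5/18; P(data | r = 6) = (3/9)(2/8) = 1/12; P(data | r = 7) = (2/9)(1/8) = 1/36.
The prior-weighted likelihoods are 1/4 · 7/9 = 7/36, 1/4 · 5/18 = 5/72, 1/4 · 1/12 = 1/48, 1/4 · 1/36 = 1/144; summing to 7/24.
So P(r = 4 | data) = (5/72) / (7/24) = 5/21.

0.2381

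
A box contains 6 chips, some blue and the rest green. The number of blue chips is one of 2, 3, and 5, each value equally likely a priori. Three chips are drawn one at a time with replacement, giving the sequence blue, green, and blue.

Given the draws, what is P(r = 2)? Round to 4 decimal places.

0.2353

Compute the likelihood of the observed sequence for each case: P(data | r = 2) = (2/6)(4/6)(2/6) = 2/27; P(data | r = 3) = (3/6)(3/6)(3/6) = 1/8; P(data | r = 5) = (5/6)(1/6)(5/6) = 25/216.
The prior-weighted likelihoods are 1/3 · 2/27 = 2/81, 1/3 · 1/8 = 1/24, 1/3 · 25/216 = 25/648; these sum to 17/162.
So P(r = 2 | data) = (2/81) / (17/162) = 4/17.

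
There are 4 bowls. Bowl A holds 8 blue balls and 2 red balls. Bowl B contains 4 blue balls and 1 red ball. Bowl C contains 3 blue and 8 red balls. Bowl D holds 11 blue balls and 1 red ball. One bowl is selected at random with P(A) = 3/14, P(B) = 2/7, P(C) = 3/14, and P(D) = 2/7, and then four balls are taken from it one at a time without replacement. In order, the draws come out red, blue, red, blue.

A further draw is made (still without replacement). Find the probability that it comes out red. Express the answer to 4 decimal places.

0.5625

The likelihood of the observed sequence under each hypothesis: P(data | bowl A) = (2/10)(8/9)(1/8)(7/7) = 0.022222; P(data | bowl B) = (1/5)(4/4)(0/3) = 0; P(data | bowl C) = (8/11)(3/10)(7/9)(2/8) = 0.042424; P(data | bowl D) = (1/12)(11/11)(0/10) = 0.
Weighting by the prior gives 3/14 · 0.022222 = 0.0047619, 2/7 · 0 = 0, 3/14 · 0.042424 = 0.0090909, 2/7 · 0 = 0; with total 0.013853.
The posterior is then P(bowl A | data) = 0.34375, P(bowl B | data) = 0, P(bowl C | data) = 0.65625, P(bowl D | data) = 0.
Averaging over the posterior, P(red next | data) = (0)(0.34375) + (6/7)(0.65625) = 0.5625.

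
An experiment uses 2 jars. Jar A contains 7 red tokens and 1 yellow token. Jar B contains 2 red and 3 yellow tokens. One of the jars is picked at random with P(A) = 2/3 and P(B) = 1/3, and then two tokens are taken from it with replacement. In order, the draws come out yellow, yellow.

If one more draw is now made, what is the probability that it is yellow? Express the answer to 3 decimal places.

For each hypothesis, P(data | H) works out to: P(data | jar A) = (1/8)(1/8) = 0.015625; P(data | jar B) = (3/5)(3/5) = 0.36.
Weighting by the prior gives 2/3 · 0.015625 = 0.010417, 1/3 · 0.36 = 0.12; these sum to 0.13042.
Normalising, the posterior is P(jar A | data) = 0.079872, P(jar B | data) = 0.92013.
Averaging over the posterior, P(yellow next | data) = (1/8)(0.079872) + (3/5)(0.92013) = 0.56206.

0.562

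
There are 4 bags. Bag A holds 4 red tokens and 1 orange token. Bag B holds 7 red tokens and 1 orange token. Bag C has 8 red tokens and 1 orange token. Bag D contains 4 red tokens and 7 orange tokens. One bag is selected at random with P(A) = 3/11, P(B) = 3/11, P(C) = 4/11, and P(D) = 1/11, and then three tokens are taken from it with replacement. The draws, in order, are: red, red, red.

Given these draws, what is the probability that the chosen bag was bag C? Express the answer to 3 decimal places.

For each hypothesis, P(data | H) works out to: P(data | bag A) = (4/5)(4/5)(4/5) = 0.512; P(data | bag B) = (7/8)(7/8)(7/8) = 0.66992; P(data | bag C) = (8/9)(8/9)(8/9) = 0.70233; P(data | bag D) = (4/11)(4/11)(4/11) = 0.048084.
Weighting by the prior gives 3/11 · 0.512 = 0.13964, 3/11 · 0.66992 = 0.18271, 4/11 · 0.70233 = 0.25539, 1/11 · 0.048084 = 0.0043713; these sum to 0.58211.
Therefore the posterior P(bag C | data) = (0.25539) / (0.58211) = 0.43874.

0.439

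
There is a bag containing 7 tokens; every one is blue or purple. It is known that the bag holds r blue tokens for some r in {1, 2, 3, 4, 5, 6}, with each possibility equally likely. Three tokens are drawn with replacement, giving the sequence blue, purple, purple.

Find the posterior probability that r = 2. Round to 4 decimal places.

For each hypothesis, P(data | H) works out to: P(data | r = 1) = (1/7)(6/7)(6/7) = 0.10496; P(data | r = 2) = (2/7)(5/7)(5/7) = 0.14577; P(data | r = 3) = (3/7)(4/7)(4/7) = 0.13994; P(data | r = 4) = (4/7)(3/7)(3/7) = 0.10496; P(data | r = 5) = (5/7)(2/7)(2/7) = 0.058309; P(data | r = 6) = (6/7)(1/7)(1/7) = 0.017493.
Multiplying each by its prior: 1/6 · 0.10496 = 0.017493, 1/6 · 0.14577 = 0.024295, 1/6 · 0.13994 = 0.023324, 1/6 · 0.10496 = 0.017493, 1/6 · 0.058309 = 0.0097182, 1/6 · 0.017493 = 0.0029155; summing to 0.095238.
By Bayes' rule, P(r = 2 | data) = (0.024295) / (0.095238) = 0.2551.

0.2551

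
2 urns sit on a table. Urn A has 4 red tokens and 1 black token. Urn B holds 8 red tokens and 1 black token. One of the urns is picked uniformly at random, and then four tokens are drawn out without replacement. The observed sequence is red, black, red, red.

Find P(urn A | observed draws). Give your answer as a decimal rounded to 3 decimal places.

0.643

The likelihood of the observed sequence under each hypothesis: P(data | urn A) = (4/5)(1/4)(3/3)(2/2) = 1/5; P(data | urn B) = (8/9)(1/8)(7/7)(6/6) = 1/9.
The prior-weighted likelihoods are 1/2 · 1/5 = 1/10, 1/2 · 1/9 = 1/18; with total 7/45.
By Bayes' rule, P(urn A | data) = (1/10) / (7/45) = 9/14.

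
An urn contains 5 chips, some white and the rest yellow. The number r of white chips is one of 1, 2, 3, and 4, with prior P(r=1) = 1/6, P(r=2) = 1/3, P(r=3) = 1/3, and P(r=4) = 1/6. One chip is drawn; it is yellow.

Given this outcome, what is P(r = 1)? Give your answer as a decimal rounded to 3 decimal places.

For each hypothesis, P(data | H) works out to: P(data | r = 1) = (4/5) = 4/5; P(data | r = 2) = (3/5) = 3/5; P(data | r = 3) = (2/5) = 2/5; P(data | r = 4) = (1/5) = 1/5.
The prior-weighted likelihoods are 1/6 · 4/5 = 2/15, 1/3 · 3/5 = 1/5, 1/3 · 2/5 = 2/15, 1/6 · 1/5 = 1/30; summing to 1/2.
So P(r = 1 | data) = (2/15) / (1/2) = 4/15.

0.267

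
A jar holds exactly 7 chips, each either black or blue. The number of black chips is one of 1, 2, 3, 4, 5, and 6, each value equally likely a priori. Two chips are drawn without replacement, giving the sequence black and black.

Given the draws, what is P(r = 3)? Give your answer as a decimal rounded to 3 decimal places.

For each hypothesis, P(data | H) works out to: P(data | r = 1) = (1/7)(0/6) = 0; P(data | r = 2) = (2/7)(1/6) = 1/21; P(data | r = 3) = (3/7)(2/6) = 1/7; P(data | r = 4) = (4/7)(3/6) = 2/7; P(data | r = 5) = (5/7)(4/6) = 10/21; P(data | r = 6) = (6/7)(5/6) = 5/7.
Weighting by the prior gives 1/6 · 0 = 0, 1/6 · 1/21 = 1/126, 1/6 · 1/7 = 1/42, 1/6 · 2/7 = 1/21, 1/6 · 10/21 = 5/63, 1/6 · 5/7 = 5/42; summing to 5/18.
By Bayes' rule, P(r = 3 | data) = (1/42) / (5/18) = 3/35.

0.086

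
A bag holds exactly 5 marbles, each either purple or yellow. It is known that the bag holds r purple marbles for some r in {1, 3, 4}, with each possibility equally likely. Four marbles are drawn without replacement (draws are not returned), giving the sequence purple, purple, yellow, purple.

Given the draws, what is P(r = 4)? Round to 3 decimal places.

0.667

Under each hypothesis, the probability of the observed sequence is: P(data | r = 1) = (1/5)(0/4) = 0; P(data | r = 3) = (3/5)(2/4)(2/3)(1/2) = 1/10; P(data | r = 4) = (4/5)(3/4)(1/3)(2/2) = 1/5.
Weighting by the prior gives 1/3 · 0 = 0, 1/3 · 1/10 = 1/30, 1/3 · 1/5 = 1/15; with total 1/10.
So P(r = 4 | data) = (1/15) / (1/10) = 2/3.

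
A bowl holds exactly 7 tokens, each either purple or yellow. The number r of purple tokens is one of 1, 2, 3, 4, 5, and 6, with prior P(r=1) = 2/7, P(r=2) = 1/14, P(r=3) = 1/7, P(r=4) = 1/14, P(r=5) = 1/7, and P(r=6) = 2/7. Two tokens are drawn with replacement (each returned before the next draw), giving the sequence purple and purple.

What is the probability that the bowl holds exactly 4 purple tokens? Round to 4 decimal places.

The likelihood of the observed sequence under each hypothesis: P(data | r = 1) = (1/7)(1/7) = 1/49; P(data | r = 2) = (2/7)(2/7) = 4/49; P(data | r = 3) = (3/7)(3/7) = 9/49; P(data | r = 4) = (4/7)(4/7) = 16/49; P(data | r = 5) = (5/7)(5/7) = 25/49; P(data | r = 6) = (6/7)(6/7) = 36/49.
Multiplying each by its prior: 2/7 · 1/49 = 2/343, 1/14 · 4/49 = 2/343, 1/7 · 9/49 = 9/343, 1/14 · 16/49 = 8/343, 1/7 · 25/49 = 25/343, 2/7 · 36/49 = 72/343; summing to 118/343.
Therefore the posterior P(r = 4 | data) = (8/343) / (118/343) = 4/59.

0.0678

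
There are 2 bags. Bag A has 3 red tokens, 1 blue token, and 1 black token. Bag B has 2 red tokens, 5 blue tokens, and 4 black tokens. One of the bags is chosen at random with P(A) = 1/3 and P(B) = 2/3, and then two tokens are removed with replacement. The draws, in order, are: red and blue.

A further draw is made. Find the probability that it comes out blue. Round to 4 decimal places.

The likelihood of the observed sequence under each hypothesis: P(data | bag A) = (3/5)(1/5) = 0.12; P(data | bag B) = (2/11)(5/11) = 0.082645.
Weighting by the prior gives 1/3 · 0.12 = 0.04, 2/3 · 0.082645 = 0.055096; summing to 0.095096.
The posterior is then P(bag A | data) = 0.42063, P(bag B | data) = 0.57937.
So P(blue next | data) = Σ P(blue next | H) P(H | data) = (1/5)(0.42063) + (5/11)(0.57937) = 0.34748.

0.3475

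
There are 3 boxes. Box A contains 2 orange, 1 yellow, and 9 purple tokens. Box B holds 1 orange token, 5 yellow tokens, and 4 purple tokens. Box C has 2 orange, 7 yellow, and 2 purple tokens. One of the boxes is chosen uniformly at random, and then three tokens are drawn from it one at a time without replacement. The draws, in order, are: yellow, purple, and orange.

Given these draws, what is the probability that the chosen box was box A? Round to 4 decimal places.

Compute the likelihood of the observed sequence for each case: P(data | box A) = (1/12)(9/11)(2/10) = 0.013636; P(data | box B) = (5/10)(4/9)(1/8) = 0.027778; P(data | box C) = (7/11)(2/10)(2/9) = 0.028283.
The prior-weighted likelihoods are 1/3 · 0.013636 = 0.0045455, 1/3 · 0.027778 = 0.0092593, 1/3 · 0.028283 = 0.0094276; summing to 0.023232.
Therefore the posterior P(box A | data) = (0.0045455) / (0.023232) = 0.19565.

0.1957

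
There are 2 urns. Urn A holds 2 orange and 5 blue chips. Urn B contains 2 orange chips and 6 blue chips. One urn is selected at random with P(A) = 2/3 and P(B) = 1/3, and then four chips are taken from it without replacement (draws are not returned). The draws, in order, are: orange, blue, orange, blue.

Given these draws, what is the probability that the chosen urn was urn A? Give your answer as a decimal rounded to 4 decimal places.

0.7273

Under each hypothesis, the probability of the observed sequence is: P(data | urn A) = (2/7)(5/6)(1/5)(4/4) = 1/21; P(data | urn B) = (2/8)(6/7)(1/6)(5/5) = 1/28.
The prior-weighted likelihoods are 2/3 · 1/21 = 2/63, 1/3 · 1/28 = 1/84; summing to 11/252.
So P(urn A | data) = (2/63) / (11/252) = 8/11.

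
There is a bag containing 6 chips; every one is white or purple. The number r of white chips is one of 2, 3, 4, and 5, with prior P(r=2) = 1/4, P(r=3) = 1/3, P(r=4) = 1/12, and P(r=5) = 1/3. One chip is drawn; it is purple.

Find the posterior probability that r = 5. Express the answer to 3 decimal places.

0.133

Under each hypothesis, the probability of this draw is: P(data | r = 2) = (4/6) = 2/3; P(data | r = 3) = (3/6) = 1/2; P(data | r = 4) = (2/6) = 1/3; P(data | r = 5) = (1/6) = 1/6.
The prior-weighted likelihoods are 1/4 · 2/3 = 1/6, 1/3 · 1/2 = 1/6, 1/12 · 1/3 = 1/36, 1/3 · 1/6 = 1/18; with total 5/12.
Hence P(r = 5 | data) = (1/18) / (5/12) = 2/15.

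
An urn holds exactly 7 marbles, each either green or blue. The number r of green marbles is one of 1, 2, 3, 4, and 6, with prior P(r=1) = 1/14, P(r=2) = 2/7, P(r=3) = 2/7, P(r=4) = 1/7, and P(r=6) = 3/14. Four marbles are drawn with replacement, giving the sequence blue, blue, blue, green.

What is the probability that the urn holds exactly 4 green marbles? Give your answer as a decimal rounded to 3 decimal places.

Under each hypothesis, the probability of the observed sequence is: P(data | r = 1) = (6/7)(6/7)(6/7)(1/7) = 0.089963; P(data | r = 2) = (5/7)(5/7)(5/7)(2/7) = 0.10412; P(data | r = 3) = (4/7)(4/7)(4/7)(3/7) = 0.079967; P(data | r = 4) = (3/7)(3/7)(3/7)(4/7) = 0.044981; P(data | r = 6) = (1/7)(1/7)(1/7)(6/7) = 0.002499.
The prior-weighted likelihoods are 1/14 · 0.089963 = 0.0064259, 2/7 · 0.10412 = 0.02975, 2/7 · 0.079967 = 0.022848, 1/7 · 0.044981 = 0.0064259, 3/14 · 0.002499 = 0.00053549; summing to 0.065984.
Therefore the posterior P(r = 4 | data) = (0.0064259) / (0.065984) = 0.097385.

0.097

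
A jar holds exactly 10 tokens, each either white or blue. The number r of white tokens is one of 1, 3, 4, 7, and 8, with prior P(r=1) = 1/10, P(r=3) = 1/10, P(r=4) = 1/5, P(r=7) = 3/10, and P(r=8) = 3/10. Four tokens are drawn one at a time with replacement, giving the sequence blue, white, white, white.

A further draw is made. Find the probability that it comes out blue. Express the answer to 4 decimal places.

For each hypothesis, P(data | H) works out to: P(data | r = 1) = (9/10)(1/10)(1/10)(1/10) = 0.0009; P(data | r = 3) = (7/10)(3/10)(3/10)(3/10) = 0.0189; P(data | r = 4) = (6/10)(4/10)(4/10)(4/10) = 0.0384; P(data | r = 7) = (3/10)(7/10)(7/10)(7/10) = 0.1029; P(data | r = 8) = (2/10)(8/10)(8/10)(8/10) = 0.1024.
Multiplying each by its prior: 1/10 · 0.0009 = 9e-05, 1/10 · 0.0189 = 0.00189, 1/5 · 0.0384 = 0.00768, 3/10 · 0.1029 = 0.03087, 3/10 · 0.1024 = 0.03072; with total 0.07125.
Dividing through by the total gives posterior P(r = 1 | data) = 0.0012632, P(r = 3 | data) = 0.026526, P(r = 4 | data) = 0.10779, P(r = 7 | data) = 0.43326, P(r = 8 | data) = 0.43116.
So P(blue next | data) = Σ P(blue next | H) P(H | data) = (9/10)(0.0012632) + (7/10)(0.026526) + (3/5)(0.10779) + (3/10)(0.43326) + (1/5)(0.43116) = 0.30059.

0.3006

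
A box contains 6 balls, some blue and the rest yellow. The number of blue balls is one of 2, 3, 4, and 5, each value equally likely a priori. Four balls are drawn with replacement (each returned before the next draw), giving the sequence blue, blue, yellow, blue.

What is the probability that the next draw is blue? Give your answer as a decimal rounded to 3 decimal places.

0.658

Compute the likelihood of the observed sequence for each case: P(data | r = 2) = (2/6)(2/6)(4/6)(2/6) = 0.024691; P(data | r = 3) = (3/6)(3/6)(3/6)(3/6) = 0.0625; P(data | r = 4) = (4/6)(4/6)(2/6)(4/6) = 0.098765; P(data | r = 5) = (5/6)(5/6)(1/6)(5/6) = 0.096451.
The prior-weighted likelihoods are 1/4 · 0.024691 = 0.0061728, 1/4 · 0.0625 = 0.015625, 1/4 · 0.098765 = 0.024691, 1/4 · 0.096451 = 0.024113; these sum to 0.070602.
Dividing through by the total gives posterior P(r = 2 | data) = 0.087432, P(r = 3 | data) = 0.22131, P(r = 4 | data) = 0.34973, P(r = 5 | data) = 0.34153.
Averaging over the posterior, P(blue next | data) = (1/3)(0.087432) + (1/2)(0.22131) + (2/3)(0.34973) + (5/6)(0.34153) = 0.65756.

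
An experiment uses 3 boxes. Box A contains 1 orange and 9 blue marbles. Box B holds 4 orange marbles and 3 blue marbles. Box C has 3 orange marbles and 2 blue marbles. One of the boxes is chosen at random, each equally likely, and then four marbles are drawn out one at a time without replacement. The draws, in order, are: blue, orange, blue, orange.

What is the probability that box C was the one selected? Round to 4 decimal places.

Compute the likelihood of the observed sequence for each case: P(data | box A) = (9/10)(1/9)(8/8)(0/7) = 0; P(data | box B) = (3/7)(4/6)(2/5)(3/4) = 3/35; P(data | box C) = (2/5)(3/4)(1/3)(2/2) = 1/10.
Multiplying each by its prior: 1/3 · 0 = 0, 1/3 · 3/35 = 1/35, 1/3 · 1/10 = 1/30; with total 13/210.
Hence P(box C | data) = (1/30) / (13/210) = 7/13.

0.5385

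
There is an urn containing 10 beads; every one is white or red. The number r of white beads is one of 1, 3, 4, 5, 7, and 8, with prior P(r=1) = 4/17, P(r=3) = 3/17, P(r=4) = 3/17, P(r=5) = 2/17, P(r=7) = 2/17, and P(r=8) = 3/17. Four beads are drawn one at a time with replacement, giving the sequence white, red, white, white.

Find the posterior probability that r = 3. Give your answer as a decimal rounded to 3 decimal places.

For each hypothesis, P(data | H) works out to: P(data | r = 1) = (1/10)(9/10)(1/10)(1/10) = 0.0009; P(data | r = 3) = (3/10)(7/10)(3/10)(3/10) = 0.0189; P(data | r = 4) = (4/10)(6/10)(4/10)(4/10) = 0.0384; P(data | r = 5) = (5/10)(5/10)(5/10)(5/10) = 0.0625; P(data | r = 7) = (7/10)(3/10)(7/10)(7/10) = 0.1029; P(data | r = 8) = (8/10)(2/10)(8/10)(8/10) = 0.1024.
The prior-weighted likelihoods are 4/17 · 0.0009 = 0.00021176, 3/17 · 0.0189 = 0.0033353, 3/17 · 0.0384 = 0.0067765, 2/17 · 0.0625 = 0.0073529, 2/17 · 0.1029 = 0.012106, 3/17 · 0.1024 = 0.018071; these sum to 0.047853.
By Bayes' rule, P(r = 3 | data) = (0.0033353) / (0.047853) = 0.069699.

0.070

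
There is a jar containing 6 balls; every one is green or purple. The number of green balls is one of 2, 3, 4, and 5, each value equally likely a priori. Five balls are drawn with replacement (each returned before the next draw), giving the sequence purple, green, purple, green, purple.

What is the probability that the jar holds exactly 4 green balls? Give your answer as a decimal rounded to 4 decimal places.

0.1963

The likelihood of the observed sequence under each hypothesis: P(data | r = 2) = (4/6)(2/6)(4/6)(2/6)(4/6) = 0.032922; P(data | r = 3) = (3/6)(3/6)(3/6)(3/6)(3/6) = 0.03125; P(data | r = 4) = (2/6)(4/6)(2/6)(4/6)(2/6) = 0.016461; P(data | r = 5) = (1/6)(5/6)(1/6)(5/6)(1/6) = 0.003215.
The prior-weighted likelihoods are 1/4 · 0.032922 = 0.0082305, 1/4 · 0.03125 = 0.0078125, 1/4 · 0.016461 = 0.0041152, 1/4 · 0.003215 = 0.00080376; summing to 0.020962.
So P(r = 4 | data) = (0.0041152) / (0.020962) = 0.19632.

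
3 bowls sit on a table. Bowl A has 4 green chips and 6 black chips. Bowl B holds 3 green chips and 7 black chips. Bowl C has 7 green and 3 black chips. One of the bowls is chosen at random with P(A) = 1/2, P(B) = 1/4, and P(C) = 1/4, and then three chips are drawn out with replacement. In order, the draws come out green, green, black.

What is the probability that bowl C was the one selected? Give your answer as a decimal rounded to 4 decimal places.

Under each hypothesis, the probability of the observed sequence is: P(data | bowl A) = (4/10)(4/10)(6/10) = 0.096; P(data | bowl B) = (3/10)(3/10)(7/10) = 0.063; P(data | bowl C) = (7/10)(7/10)(3/10) = 0.147.
The prior-weighted likelihoods are 1/2 · 0.096 = 0.048, 1/4 · 0.063 = 0.01575, 1/4 · 0.147 = 0.03675; with total 0.1005.
By Bayes' rule, P(bowl C | data) = (0.03675) / (0.1005) = 0.36567.

0.3657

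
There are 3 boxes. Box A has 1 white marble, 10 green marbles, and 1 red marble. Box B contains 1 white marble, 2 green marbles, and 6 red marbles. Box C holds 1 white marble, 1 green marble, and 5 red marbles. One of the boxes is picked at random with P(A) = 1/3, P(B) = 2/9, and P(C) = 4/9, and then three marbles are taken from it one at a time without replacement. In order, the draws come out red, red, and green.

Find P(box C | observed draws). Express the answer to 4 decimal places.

0.6154

For each hypothesis, P(data | H) works out to: P(data | box A) = (1/12)(0/11) = 0; P(data | box B) = (6/9)(5/8)(2/7) = 5/42; P(data | box C) = (5/7)(4/6)(1/5) = 2/21.
The prior-weighted likelihoods are 1/3 · 0 = 0, 2/9 · 5/42 = 5/189, 4/9 · 2/21 = 8/189; with total 13/189.
Therefore the posterior P(box C | data) = (8/189) / (13/189) = 8/13.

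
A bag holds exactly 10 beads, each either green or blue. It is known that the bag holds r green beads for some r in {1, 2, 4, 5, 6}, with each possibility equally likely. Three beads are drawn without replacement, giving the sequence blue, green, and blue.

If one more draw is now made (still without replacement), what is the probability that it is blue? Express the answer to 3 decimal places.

0.630

For each hypothesis, P(data | H) works out to: P(data | r = 1) = (9/10)(1/9)(8/8) = 1/10; P(data | r = 2) = (8/10)(2/9)(7/8) = 7/45; P(data | r = 4) = (6/10)(4/9)(5/8) = 1/6; P(data | r = 5) = (5/10)(5/9)(4/8) = 5/36; P(data | r = 6) = (4/10)(6/9)(3/8) = 1/10.
Weighting by the prior gives 1/5 · 1/10 = 1/50, 1/5 · 7/45 = 7/225, 1/5 · 1/6 = 1/30, 1/5 · 5/36 = 1/36, 1/5 · 1/10 = 1/50; summing to 119/900.
Normalising, the posterior is P(r = 1 | data) = 18/119, P(r = 2 | data) = 4/17, P(r = 4 | data) = 30/119, P(r = 5 | data) = 25/119, P(r = 6 | data) = 18/119.
Averaging over the posterior, P(blue next | data) = (1)(18/119) + (6/7)(4/17) + (4/7)(30/119) + (3/7)(25/119) + (2/7)(18/119) = 75/119.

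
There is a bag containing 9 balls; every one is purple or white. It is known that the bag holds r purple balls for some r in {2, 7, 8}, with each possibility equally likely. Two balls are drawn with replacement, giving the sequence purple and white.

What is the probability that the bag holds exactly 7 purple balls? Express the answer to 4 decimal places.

Compute the likelihood of the observed sequence for each case: P(data | r = 2) = (2/9)(7/9) = 14/81; P(data | r = 7) = (7/9)(2/9) = 14/81; P(data | r = 8) = (8/9)(1/9) = 8/81.
The prior-weighted likelihoods are 1/3 · 14/81 = 14/243, 1/3 · 14/81 = 14/243, 1/3 · 8/81 = 8/243; with total 4/27.
Therefore the posterior P(r = 7 | data) = (14/243) / (4/27) = 7/18.

0.3889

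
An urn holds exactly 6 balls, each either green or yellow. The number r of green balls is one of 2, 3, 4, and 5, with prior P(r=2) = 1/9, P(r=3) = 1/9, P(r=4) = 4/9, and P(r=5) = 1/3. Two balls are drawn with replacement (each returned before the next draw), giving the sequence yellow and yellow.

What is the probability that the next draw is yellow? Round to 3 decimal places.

Under each hypothesis, the probability of the observed sequence is: P(data | r = 2) = (4/6)(4/6) = 4/9; P(data | r = 3) = (3/6)(3/6) = 1/4; P(data | r = 4) = (2/6)(2/6) = 1/9; P(data | r = 5) = (1/6)(1/6) = 1/36.
The prior-weighted likelihoods are 1/9 · 4/9 = 4/81, 1/9 · 1/4 = 1/36, 4/9 · 1/9 = 4/81, 1/3 · 1/36 = 1/108; with total 11/81.
Dividing through by the total gives posterior P(r = 2 | data) = 4/11, P(r = 3 | data) = 9/44, P(r = 4 | data) = 4/11, P(r = 5 | data) = 3/44.
So P(yellow next | data) = Σ P(yellow next | H) P(H | data) = (2/3)(4/11) + (1/2)(9/44) + (1/3)(4/11) + (1/6)(3/44) = 21/44.

0.477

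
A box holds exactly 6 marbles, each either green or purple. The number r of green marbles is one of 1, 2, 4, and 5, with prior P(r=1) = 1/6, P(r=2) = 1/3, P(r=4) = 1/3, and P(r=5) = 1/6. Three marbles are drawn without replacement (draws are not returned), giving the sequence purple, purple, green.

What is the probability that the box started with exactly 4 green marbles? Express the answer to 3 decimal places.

0.190

Under each hypothesis, the probability of the observed sequence is: P(data | r = 1) = (5/6)(4/5)(1/4) = 1/6; P(data | r = 2) = (4/6)(3/5)(2/4) = 1/5; P(data | r = 4) = (2/6)(1/5)(4/4) = 1/15; P(data | r = 5) = (1/6)(0/5) = 0.
Weighting by the prior gives 1/6 · 1/6 = 1/36, 1/3 · 1/5 = 1/15, 1/3 · 1/15 = 1/45, 1/6 · 0 = 0; these sum to 7/60.
Hence P(r = 4 | data) = (1/45) / (7/60) = 4/21.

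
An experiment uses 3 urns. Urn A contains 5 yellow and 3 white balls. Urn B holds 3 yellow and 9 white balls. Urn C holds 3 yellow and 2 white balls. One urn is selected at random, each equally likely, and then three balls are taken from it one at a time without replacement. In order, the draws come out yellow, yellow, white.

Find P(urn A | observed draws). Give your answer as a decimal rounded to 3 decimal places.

0.426

Compute the likelihood of the observed sequence for each case: P(data | urn A) = (5/8)(4/7)(3/6) = 0.17857; P(data | urn B) = (3/12)(2/11)(9/10) = 0.040909; P(data | urn C) = (3/5)(2/4)(2/3) = 0.2.
Weighting by the prior gives 1/3 · 0.17857 = 0.059524, 1/3 · 0.040909 = 0.013636, 1/3 · 0.2 = 0.066667; summing to 0.13983.
By Bayes' rule, P(urn A | data) = (0.059524) / (0.13983) = 0.4257.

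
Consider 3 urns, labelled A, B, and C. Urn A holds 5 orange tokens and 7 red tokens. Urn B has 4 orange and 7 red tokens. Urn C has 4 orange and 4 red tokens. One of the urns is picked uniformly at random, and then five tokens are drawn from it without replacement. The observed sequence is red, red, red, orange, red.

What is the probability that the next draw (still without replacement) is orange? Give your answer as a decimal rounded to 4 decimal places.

Compute the likelihood of the observed sequence for each case: P(data | urn A) = (7/12)(6/11)(5/10)(5/9)(4/8) = 0.044192; P(data | urn B) = (7/11)(6/10)(5/9)(4/8)(4/7) = 0.060606; P(data | urn C) = (4/8)(3/7)(2/6)(4/5)(1/4) = 0.014286.
Weighting by the prior gives 1/3 · 0.044192 = 0.014731, 1/3 · 0.060606 = 0.020202, 1/3 · 0.014286 = 0.0047619; with total 0.039695.
Normalising, the posterior is P(urn A | data) = 0.3711, P(urn B | data) = 0.50894, P(urn C | data) = 0.11996.
The predictive probability is P(orange next | data) = (4/7)(0.3711) + (1/2)(0.50894) + (1)(0.11996) = 0.58649.

0.5865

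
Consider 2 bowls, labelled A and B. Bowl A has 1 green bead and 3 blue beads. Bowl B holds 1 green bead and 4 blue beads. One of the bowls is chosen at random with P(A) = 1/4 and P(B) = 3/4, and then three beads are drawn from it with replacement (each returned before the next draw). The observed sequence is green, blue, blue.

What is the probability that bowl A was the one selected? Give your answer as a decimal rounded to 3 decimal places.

0.268

The likelihood of the observed sequence under each hypothesis: P(data | bowl A) = (1/4)(3/4)(3/4) = 0.14062; P(data | bowl B) = (1/5)(4/5)(4/5) = 0.128.
The prior-weighted likelihoods are 1/4 · 0.14062 = 0.035156, 3/4 · 0.128 = 0.096; these sum to 0.13116.
Therefore the posterior P(bowl A | data) = (0.035156) / (0.13116) = 0.26805.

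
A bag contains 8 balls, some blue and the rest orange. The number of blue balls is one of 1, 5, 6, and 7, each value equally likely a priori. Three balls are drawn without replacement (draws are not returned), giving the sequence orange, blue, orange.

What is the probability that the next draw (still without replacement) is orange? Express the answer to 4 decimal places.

The likelihood of the observed sequence under each hypothesis: P(data | r = 1) = (7/8)(1/7)(6/6) = 1/8; P(data | r = 5) = (3/8)(5/7)(2/6) = 5/56; P(data | r = 6) = (2/8)(6/7)(1/6) = 1/28; P(data | r = 7) = (1/8)(7/7)(0/6) = 0.
The prior-weighted likelihoods are 1/4 · 1/8 = 1/32, 1/4 · 5/56 = 5/224, 1/4 · 1/28 = 1/112, 1/4 · 0 = 0; with total 1/16.
Dividing through by the total gives posterior P(r = 1 | data) = 1/2, P(r = 5 | data) = 5/14, P(r = 6 | data) = 1/7, P(r = 7 | data) = 0.
The predictive probability is P(orange next | data) = (1)(1/2) + (1/5)(5/14) + (0)(1/7) = 4/7.

0.5714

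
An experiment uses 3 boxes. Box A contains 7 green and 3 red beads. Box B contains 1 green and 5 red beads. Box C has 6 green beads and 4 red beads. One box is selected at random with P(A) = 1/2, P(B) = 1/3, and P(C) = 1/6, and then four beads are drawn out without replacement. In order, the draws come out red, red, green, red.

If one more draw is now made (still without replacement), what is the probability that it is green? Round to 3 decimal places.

0.126

For each hypothesis, P(data | H) works out to: P(data | box A) = (3/10)(2/9)(7/8)(1/7) = 0.0083333; P(data | box B) = (5/6)(4/5)(1/4)(3/3) = 0.16667; P(data | box C) = (4/10)(3/9)(6/8)(2/7) = 0.028571.
The prior-weighted likelihoods are 1/2 · 0.0083333 = 0.0041667, 1/3 · 0.16667 = 0.055556, 1/6 · 0.028571 = 0.0047619; summing to 0.064484.
Normalising, the posterior is P(box A | data) = 0.064615, P(box B | data) = 0.86154, P(box C | data) = 0.073846.
Averaging over the posterior, P(green next | data) = (1)(0.064615) + (0)(0.86154) + (5/6)(0.073846) = 0.12615.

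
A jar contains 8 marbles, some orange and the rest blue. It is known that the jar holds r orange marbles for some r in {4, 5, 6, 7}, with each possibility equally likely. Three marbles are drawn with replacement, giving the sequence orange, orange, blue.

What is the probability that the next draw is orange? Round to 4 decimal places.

Under each hypothesis, the probability of the observed sequence is: P(data | r = 4) = (4/8)(4/8)(4/8) = 0.125; P(data | r = 5) = (5/8)(5/8)(3/8) = 0.14648; P(data | r = 6) = (6/8)(6/8)(2/8) = 0.14062; P(data | r = 7) = (7/8)(7/8)(1/8) = 0.095703.
Multiplying each by its prior: 1/4 · 0.125 = 0.03125, 1/4 · 0.14648 = 0.036621, 1/4 · 0.14062 = 0.035156, 1/4 · 0.095703 = 0.023926; these sum to 0.12695.
The posterior is then P(r = 4 | data) = 0.24615, P(r = 5 | data) = 0.28846, P(r = 6 | data) = 0.27692, P(r = 7 | data) = 0.18846.
The predictive probability is P(orange next | data) = (1/2)(0.24615) + (5/8)(0.28846) + (3/4)(0.27692) + (7/8)(0.18846) = 0.67596.

0.6760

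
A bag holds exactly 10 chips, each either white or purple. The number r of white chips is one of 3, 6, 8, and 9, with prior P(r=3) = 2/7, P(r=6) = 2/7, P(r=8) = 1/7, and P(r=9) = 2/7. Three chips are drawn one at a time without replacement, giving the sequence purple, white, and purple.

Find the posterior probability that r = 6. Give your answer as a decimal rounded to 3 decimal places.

0.350

The likelihood of the observed sequence under each hypothesis: P(data | r = 3) = (7/10)(3/9)(6/8) = 0.175; P(data | r = 6) = (4/10)(6/9)(3/8) = 0.1; P(data | r = 8) = (2/10)(8/9)(1/8) = 0.022222; P(data | r = 9) = (1/10)(9/9)(0/8) = 0.
The prior-weighted likelihoods are 2/7 · 0.175 = 0.05, 2/7 · 0.1 = 0.028571, 1/7 · 0.022222 = 0.0031746, 2/7 · 0 = 0; these sum to 0.081746.
Hence P(r = 6 | data) = (0.028571) / (0.081746) = 0.34951.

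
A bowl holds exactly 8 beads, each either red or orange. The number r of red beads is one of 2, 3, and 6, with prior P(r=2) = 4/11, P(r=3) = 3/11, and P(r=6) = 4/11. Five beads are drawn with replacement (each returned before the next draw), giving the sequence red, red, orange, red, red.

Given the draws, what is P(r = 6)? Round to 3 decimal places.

For each hypothesis, P(data | H) works out to: P(data | r = 2) = (2/8)(2/8)(6/8)(2/8)(2/8) = 0.0029297; P(data | r = 3) = (3/8)(3/8)(5/8)(3/8)(3/8) = 0.01236; P(data | r = 6) = (6/8)(6/8)(2/8)(6/8)(6/8) = 0.079102.
The prior-weighted likelihoods are 4/11 · 0.0029297 = 0.0010653, 3/11 · 0.01236 = 0.0033708, 4/11 · 0.079102 = 0.028764; with total 0.0332.
So P(r = 6 | data) = (0.028764) / (0.0332) = 0.86638.

0.866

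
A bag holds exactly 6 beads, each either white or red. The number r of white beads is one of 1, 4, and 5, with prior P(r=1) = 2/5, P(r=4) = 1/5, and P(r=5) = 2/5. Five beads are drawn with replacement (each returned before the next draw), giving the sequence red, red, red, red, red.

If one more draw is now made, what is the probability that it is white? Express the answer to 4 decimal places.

For each hypothesis, P(data | H) works out to: P(data | r = 1) = (5/6)(5/6)(5/6)(5/6)(5/6) = 0.40188; P(data | r = 4) = (2/6)(2/6)(2/6)(2/6)(2/6) = 0.0041152; P(data | r = 5) = (1/6)(1/6)(1/6)(1/6)(1/6) = 0.0001286.
Multiplying each by its prior: 2/5 · 0.40188 = 0.16075, 1/5 · 0.0041152 = 0.00082305, 2/5 · 0.0001286 = 5.144e-05; these sum to 0.16163.
Dividing through by the total gives posterior P(r = 1 | data) = 0.99459, P(r = 4 | data) = 0.0050923, P(r = 5 | data) = 0.00031827.
Averaging over the posterior, P(white next | data) = (1/6)(0.99459) + (2/3)(0.0050923) + (5/6)(0.00031827) = 0.16942.

0.1694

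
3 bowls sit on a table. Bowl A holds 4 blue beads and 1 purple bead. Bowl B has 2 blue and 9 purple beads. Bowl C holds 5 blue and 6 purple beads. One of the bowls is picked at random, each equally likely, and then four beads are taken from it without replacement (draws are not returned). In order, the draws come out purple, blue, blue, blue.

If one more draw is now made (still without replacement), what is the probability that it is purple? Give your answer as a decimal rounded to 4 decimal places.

0.1323

For each hypothesis, P(data | H) works out to: P(data | bowl A) = (1/5)(4/4)(3/3)(2/2) = 1/5; P(data | bowl B) = (9/11)(2/10)(1/9)(0/8) = 0; P(data | bowl C) = (6/11)(5/10)(4/9)(3/8) = 1/22.
Multiplying each by its prior: 1/3 · 1/5 = 1/15, 1/3 · 0 = 0, 1/3 · 1/22 = 1/66; with total 9/110.
Normalising, the posterior is P(bowl A | data) = 22/27, P(bowl B | data) = 0, P(bowl C | data) = 5/27.
The predictive probability is P(purple next | data) = (0)(22/27) + (5/7)(5/27) = 25/189.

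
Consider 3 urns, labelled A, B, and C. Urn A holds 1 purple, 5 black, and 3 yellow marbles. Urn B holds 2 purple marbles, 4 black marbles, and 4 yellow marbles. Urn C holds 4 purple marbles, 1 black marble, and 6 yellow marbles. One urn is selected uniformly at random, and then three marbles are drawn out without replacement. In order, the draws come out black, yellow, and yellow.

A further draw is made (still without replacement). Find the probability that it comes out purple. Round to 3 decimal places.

0.282

For each hypothesis, P(data | H) works out to: P(data | urn A) = (5/9)(3/8)(2/7) = 0.059524; P(data | urn B) = (4/10)(4/9)(3/8) = 0.066667; P(data | urn C) = (1/11)(6/10)(5/9) = 0.030303.
Weighting by the prior gives 1/3 · 0.059524 = 0.019841, 1/3 · 0.066667 = 0.022222, 1/3 · 0.030303 = 0.010101; summing to 0.052165.
Normalising, the posterior is P(urn A | data) = 0.38036, P(urn B | data) = 0.426, P(urn C | data) = 0.19364.
The predictive probability is P(purple next | data) = (1/6)(0.38036) + (2/7)(0.426) + (1/2)(0.19364) = 0.28193.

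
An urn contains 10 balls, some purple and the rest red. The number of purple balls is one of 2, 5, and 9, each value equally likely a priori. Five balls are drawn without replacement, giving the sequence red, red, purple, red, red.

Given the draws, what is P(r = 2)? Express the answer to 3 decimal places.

The likelihood of the observed sequence under each hypothesis: P(data | r = 2) = (8/10)(7/9)(2/8)(6/7)(5/6) = 1/9; P(data | r = 5) = (5/10)(4/9)(5/8)(3/7)(2/6) = 5/252; P(data | r = 9) = (1/10)(0/9) = 0.
Weighting by the prior gives 1/3 · 1/9 = 1/27, 1/3 · 5/252 = 5/756, 1/3 · 0 = 0; these sum to 11/252.
Therefore the posterior P(r = 2 | data) = (1/27) / (11/252) = 28/33.

0.848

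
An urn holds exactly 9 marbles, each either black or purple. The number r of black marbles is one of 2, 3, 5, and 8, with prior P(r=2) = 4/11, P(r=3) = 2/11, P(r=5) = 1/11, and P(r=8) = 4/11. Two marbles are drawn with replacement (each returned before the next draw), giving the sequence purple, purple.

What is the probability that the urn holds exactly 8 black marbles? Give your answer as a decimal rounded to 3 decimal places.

0.014

For each hypothesis, P(data | H) works out to: P(data | r = 2) = (7/9)(7/9) = 49/81; P(data | r = 3) = (6/9)(6/9) = 4/9; P(data | r = 5) = (4/9)(4/9) = 16/81; P(data | r = 8) = (1/9)(1/9) = 1/81.
Multiplying each by its prior: 4/11 · 49/81 = 196/891, 2/11 · 4/9 = 8/99, 1/11 · 16/81 = 16/891, 4/11 · 1/81 = 4/891; these sum to 32/99.
Therefore the posterior P(r = 8 | data) = (4/891) / (32/99) = 1/72.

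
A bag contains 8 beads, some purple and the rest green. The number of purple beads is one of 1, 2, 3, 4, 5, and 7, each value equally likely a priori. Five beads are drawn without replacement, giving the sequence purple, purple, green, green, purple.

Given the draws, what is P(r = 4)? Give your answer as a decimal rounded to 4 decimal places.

0.3750

The likelihood of the observed sequence under each hypothesis: P(data | r = 1) = (1/8)(0/7) = 0; P(data | r = 2) = (2/8)(1/7)(6/6)(5/5)(0/4) = 0; P(data | r = 3) = (3/8)(2/7)(5/6)(4/5)(1/4) = 1/56; P(data | r = 4) = (4/8)(3/7)(4/6)(3/5)(2/4) = 3/70; P(data | r = 5) = (5/8)(4/7)(3/6)(2/5)(3/4) = 3/56; P(data | r = 7) = (7/8)(6/7)(1/6)(0/5) = 0.
Weighting by the prior gives 1/6 · 0 = 0, 1/6 · 0 = 0, 1/6 · 1/56 = 1/336, 1/6 · 3/70 = 1/140, 1/6 · 3/56 = 1/112, 1/6 · 0 = 0; these sum to 2/105.
So P(r = 4 | data) = (1/140) / (2/105) = 3/8.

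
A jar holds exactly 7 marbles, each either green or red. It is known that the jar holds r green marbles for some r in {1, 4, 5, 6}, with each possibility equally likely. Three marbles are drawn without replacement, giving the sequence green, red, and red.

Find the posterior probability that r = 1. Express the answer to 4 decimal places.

The likelihood of the observed sequence under each hypothesis: P(data | r = 1) = (1/7)(6/6)(5/5) = 1/7; P(data | r = 4) = (4/7)(3/6)(2/5) = 4/35; P(data | r = 5) = (5/7)(2/6)(1/5) = 1/21; P(data | r = 6) = (6/7)(1/6)(0/5) = 0.
Weighting by the prior gives 1/4 · 1/7 = 1/28, 1/4 · 4/35 = 1/35, 1/4 · 1/21 = 1/84, 1/4 · 0 = 0; these sum to 8/105.
By Bayes' rule, P(r = 1 | data) = (1/28) / (8/105) = 15/32.

0.4688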